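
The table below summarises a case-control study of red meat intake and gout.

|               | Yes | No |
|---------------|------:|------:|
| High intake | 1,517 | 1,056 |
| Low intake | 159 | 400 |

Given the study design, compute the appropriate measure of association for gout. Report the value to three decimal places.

Cells: a = 1517, b = 1056, c = 159, d = 400.
This is a case-control study: participants were sampled on outcome status, so risks in the source population cannot be estimated directly — relative risk is not valid here. The odds ratio is the appropriate measure.
OR = (a·d)/(b·c) = (1517 × 400) / (1056 × 159) = 606800 / 167904 = 3.61397

3.614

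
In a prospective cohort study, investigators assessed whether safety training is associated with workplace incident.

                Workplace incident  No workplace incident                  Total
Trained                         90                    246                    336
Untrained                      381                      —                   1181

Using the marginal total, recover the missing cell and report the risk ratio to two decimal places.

0.83

The missing cell is in the unexposed row: 1181 − 381 = 800.
So a = 90, b = 246, c = 381, d = 800.
RR = [a/(a+b)] / [c/(c+d)] = (90/336) / (381/1181) = 0.26786/0.32261 = 0.83029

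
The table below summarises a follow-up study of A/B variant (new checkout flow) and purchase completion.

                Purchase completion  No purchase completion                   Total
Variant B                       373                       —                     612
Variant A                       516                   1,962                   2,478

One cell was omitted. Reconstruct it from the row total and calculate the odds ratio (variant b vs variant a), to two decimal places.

The missing cell is in the exposed row: 612 − 373 = 239.
So a = 373, b = 239, c = 516, d = 1962.
OR = (a·d)/(b·c) = (373 × 1962) / (239 × 516) = 731826 / 123324 = 5.93417

5.93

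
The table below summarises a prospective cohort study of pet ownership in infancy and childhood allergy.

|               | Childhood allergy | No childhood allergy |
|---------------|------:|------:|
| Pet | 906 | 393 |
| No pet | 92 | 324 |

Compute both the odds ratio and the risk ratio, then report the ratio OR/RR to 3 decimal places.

Cells: a = 906, b = 393, c = 92, d = 324.
OR = (906·324)/(393·92) = 293544/36156 = 8.11882
Risk in exposed = 906/1299 = 0.69746; risk in unexposed = 92/416 = 0.22115; RR = 3.15373
OR/RR = 8.11882 / 3.15373 = 2.57435
The outcome is not rare, so the OR lies further from 1 than the RR.

2.574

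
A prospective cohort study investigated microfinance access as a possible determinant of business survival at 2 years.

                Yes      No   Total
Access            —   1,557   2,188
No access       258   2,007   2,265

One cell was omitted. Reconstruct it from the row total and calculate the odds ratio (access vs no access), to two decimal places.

The missing cell is in the exposed row: 2188 − 1557 = 631.
So a = 631, b = 1557, c = 258, d = 2007.
OR = (a·d)/(b·c) = (631 × 2007) / (1557 × 258) = 1266417 / 401706 = 3.15260

3.15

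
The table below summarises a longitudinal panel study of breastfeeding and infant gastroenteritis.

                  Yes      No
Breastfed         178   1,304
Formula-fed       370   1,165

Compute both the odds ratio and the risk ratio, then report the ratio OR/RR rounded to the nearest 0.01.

Cells: a = 178, b = 1304, c = 370, d = 1165.
OR = (178·1165)/(1304·370) = 207370/482480 = 0.42980
Risk in exposed = 178/1482 = 0.12011; risk in unexposed = 370/1535 = 0.24104; RR = 0.49829
OR/RR = 0.42980 / 0.49829 = 0.86256
The outcome is not rare, so the OR lies further from 1 than the RR.

0.86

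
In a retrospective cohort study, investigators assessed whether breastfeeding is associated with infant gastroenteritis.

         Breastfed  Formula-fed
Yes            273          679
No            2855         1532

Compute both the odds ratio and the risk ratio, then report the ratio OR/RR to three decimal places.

Reading the table with exposure as columns: a = 273 (Breastfed, case), b = 2855 (Breastfed, non-case), c = 679 (Formula-fed, case), d = 1532.
OR = (273·1532)/(2855·679) = 418236/1938545 = 0.21575
Risk in exposed = 273/3128 = 0.08728; risk in unexposed = 679/2211 = 0.30710; RR = 0.28419
OR/RR = 0.21575 / 0.28419 = 0.75916
The outcome is not rare, so the OR lies further from 1 than the RR.

0.759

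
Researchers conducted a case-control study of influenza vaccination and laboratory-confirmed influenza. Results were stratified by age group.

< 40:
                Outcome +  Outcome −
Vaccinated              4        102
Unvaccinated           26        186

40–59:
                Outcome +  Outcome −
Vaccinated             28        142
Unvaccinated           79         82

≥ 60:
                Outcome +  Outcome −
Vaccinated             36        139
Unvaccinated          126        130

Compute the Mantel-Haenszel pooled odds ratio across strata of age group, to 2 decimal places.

0.24

OR_MH = Σ(aᵢdᵢ/nᵢ) / Σ(bᵢcᵢ/nᵢ), where nᵢ is the stratum total.
Stratum 1 (< 40): n = 318; a·d/n = 4·186/318 = 2.3396; b·c/n = 102·26/318 = 8.3396
Stratum 2 (40–59): n = 331; a·d/n = 28·82/331 = 6.9366; b·c/n = 142·79/331 = 33.8912
Stratum 3 (≥ 60): n = 431; a·d/n = 36·130/431 = 10.8585; b·c/n = 139·126/431 = 40.6357
OR_MH = (2.3396 + 6.9366 + 10.8585) / (8.3396 + 33.8912 + 40.6357) = 20.1346 / 82.8666 = 0.24298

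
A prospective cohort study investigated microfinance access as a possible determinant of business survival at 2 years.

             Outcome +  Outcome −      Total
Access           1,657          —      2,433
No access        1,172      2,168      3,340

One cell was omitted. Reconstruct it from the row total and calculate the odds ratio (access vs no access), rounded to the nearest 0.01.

3.95

The missing cell is in the exposed row: 2433 − 1657 = 776.
So a = 1657, b = 776, c = 1172, d = 2168.
OR = (a·d)/(b·c) = (1657 × 2168) / (776 × 1172) = 3592376 / 909472 = 3.94996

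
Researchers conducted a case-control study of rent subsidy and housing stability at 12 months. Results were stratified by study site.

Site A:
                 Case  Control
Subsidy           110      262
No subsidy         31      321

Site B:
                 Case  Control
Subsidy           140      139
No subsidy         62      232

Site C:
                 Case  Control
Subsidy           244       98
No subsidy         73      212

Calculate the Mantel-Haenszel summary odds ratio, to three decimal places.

OR_MH = Σ(aᵢdᵢ/nᵢ) / Σ(bᵢcᵢ/nᵢ), where nᵢ is the stratum total.
Stratum 1 (Site A): n = 724; a·d/n = 110·321/724 = 48.7707; b·c/n = 262·31/724 = 11.2182
Stratum 2 (Site B): n = 573; a·d/n = 140·232/573 = 56.6841; b·c/n = 139·62/573 = 15.0401
Stratum 3 (Site C): n = 627; a·d/n = 244·212/627 = 82.5008; b·c/n = 98·73/627 = 11.4099
OR_MH = (48.7707 + 56.6841 + 82.5008) / (11.2182 + 15.0401 + 11.4099) = 187.9556 / 37.6683 = 4.98976

4.990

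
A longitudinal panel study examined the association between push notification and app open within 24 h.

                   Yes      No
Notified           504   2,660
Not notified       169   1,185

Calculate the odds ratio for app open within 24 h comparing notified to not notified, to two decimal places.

1.33

Cells: a = 504, b = 2660, c = 169, d = 1185.
OR = (a·d)/(b·c) = (504 × 1185) / (2660 × 169) = 597240 / 449540 = 1.32856
The odds of app open within 24 h are about 1.33 times as high in the notified group.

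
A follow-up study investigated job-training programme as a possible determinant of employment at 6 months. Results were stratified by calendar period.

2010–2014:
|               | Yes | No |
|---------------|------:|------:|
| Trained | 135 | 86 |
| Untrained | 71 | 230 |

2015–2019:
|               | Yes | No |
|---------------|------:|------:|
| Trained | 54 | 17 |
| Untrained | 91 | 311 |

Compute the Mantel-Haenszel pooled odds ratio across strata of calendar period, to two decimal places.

6.35

OR_MH = Σ(aᵢdᵢ/nᵢ) / Σ(bᵢcᵢ/nᵢ), where nᵢ is the stratum total.
Stratum 1 (2010–2014): n = 522; a·d/n = 135·230/522 = 59.4828; b·c/n = 86·71/522 = 11.6973
Stratum 2 (2015–2019): n = 473; a·d/n = 54·311/473 = 35.5053; b·c/n = 17·91/473 = 3.2706
OR_MH = (59.4828 + 35.5053) / (11.6973 + 3.2706) = 94.9880 / 14.9679 = 6.34610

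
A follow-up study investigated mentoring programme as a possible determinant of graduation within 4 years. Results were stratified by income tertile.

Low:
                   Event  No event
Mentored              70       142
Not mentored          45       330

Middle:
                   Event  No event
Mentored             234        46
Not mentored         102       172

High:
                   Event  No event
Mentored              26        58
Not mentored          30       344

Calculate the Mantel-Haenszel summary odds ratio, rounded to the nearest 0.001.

OR_MH = Σ(aᵢdᵢ/nᵢ) / Σ(bᵢcᵢ/nᵢ), where nᵢ is the stratum total.
Stratum 1 (Low): n = 587; a·d/n = 70·330/587 = 39.3526; b·c/n = 142·45/587 = 10.8859
Stratum 2 (Middle): n = 554; a·d/n = 234·172/554 = 72.6498; b·c/n = 46·102/554 = 8.4693
Stratum 3 (High): n = 458; a·d/n = 26·344/458 = 19.5284; b·c/n = 58·30/458 = 3.7991
OR_MH = (39.3526 + 72.6498 + 19.5284) / (10.8859 + 8.4693 + 3.7991) = 131.5308 / 23.1543 = 5.68062

5.681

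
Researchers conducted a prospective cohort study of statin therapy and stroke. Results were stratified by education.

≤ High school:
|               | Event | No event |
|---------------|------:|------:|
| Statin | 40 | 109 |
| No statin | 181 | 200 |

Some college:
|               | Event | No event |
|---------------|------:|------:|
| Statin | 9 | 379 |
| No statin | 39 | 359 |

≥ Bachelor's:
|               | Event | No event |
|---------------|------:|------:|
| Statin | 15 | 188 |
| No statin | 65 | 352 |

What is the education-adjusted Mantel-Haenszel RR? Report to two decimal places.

0.47

RR_MH = Σ(aᵢ·n₀ᵢ/nᵢ) / Σ(cᵢ·n₁ᵢ/nᵢ), with n₁ᵢ = aᵢ+bᵢ (exposed), n₀ᵢ = cᵢ+dᵢ (unexposed), nᵢ = n₁ᵢ+n₀ᵢ.
Stratum 1 (≤ High school): n₁ = 149, n₀ = 381, n = 530; a·n₀/n = 40·381/530 = 28.7547; c·n₁/n = 181·149/530 = 50.8849
Stratum 2 (Some college): n₁ = 388, n₀ = 398, n = 786; a·n₀/n = 9·398/786 = 4.5573; c·n₁/n = 39·388/786 = 19.2519
Stratum 3 (≥ Bachelor's): n₁ = 203, n₀ = 417, n = 620; a·n₀/n = 15·417/620 = 10.0887; c·n₁/n = 65·203/620 = 21.2823
RR_MH = (28.7547 + 4.5573 + 10.0887) / (50.8849 + 19.2519 + 21.2823) = 43.4007 / 91.4191 = 0.47474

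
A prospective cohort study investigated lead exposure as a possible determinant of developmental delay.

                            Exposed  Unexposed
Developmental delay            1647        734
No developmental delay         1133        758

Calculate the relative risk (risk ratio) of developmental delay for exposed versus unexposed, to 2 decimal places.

1.20

Reading the table with exposure as columns: a = 1647 (Exposed, case), b = 1133 (Exposed, non-case), c = 734 (Unexposed, case), d = 758.
Risk in exposed = 1647/2780 = 0.59245; risk in unexposed = 734/1492 = 0.49196.
RR = 0.59245 / 0.49196 = 1.20426
The risk among the exposed is 1.20 times that among the unexposed.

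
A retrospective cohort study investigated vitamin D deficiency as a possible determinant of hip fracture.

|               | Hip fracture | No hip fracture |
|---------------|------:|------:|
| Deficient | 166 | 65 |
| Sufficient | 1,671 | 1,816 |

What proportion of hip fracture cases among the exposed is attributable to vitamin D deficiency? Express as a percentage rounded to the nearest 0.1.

33.3

Cells: a = 166, b = 65, c = 1671, d = 1816.
Risk in exposed = 166/231 = 0.71861; risk in unexposed = 1671/3487 = 0.47921.
RR = 0.71861/0.47921 = 1.49959
AR% = (RR − 1)/RR × 100 = (1.49959 − 1)/1.49959 × 100 = 33.3150%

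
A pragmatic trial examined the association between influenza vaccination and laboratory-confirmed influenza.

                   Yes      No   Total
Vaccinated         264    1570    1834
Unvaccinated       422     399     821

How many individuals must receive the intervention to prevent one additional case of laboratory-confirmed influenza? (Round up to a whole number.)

Risk in treated group = 264/1834 = 0.14395; risk in control = 422/821 = 0.51401.
Absolute risk reduction = 0.51401 − 0.14395 = 0.37006
NNT = 1 / ARR = 1 / 0.37006 = 2.702 → round up → 3

3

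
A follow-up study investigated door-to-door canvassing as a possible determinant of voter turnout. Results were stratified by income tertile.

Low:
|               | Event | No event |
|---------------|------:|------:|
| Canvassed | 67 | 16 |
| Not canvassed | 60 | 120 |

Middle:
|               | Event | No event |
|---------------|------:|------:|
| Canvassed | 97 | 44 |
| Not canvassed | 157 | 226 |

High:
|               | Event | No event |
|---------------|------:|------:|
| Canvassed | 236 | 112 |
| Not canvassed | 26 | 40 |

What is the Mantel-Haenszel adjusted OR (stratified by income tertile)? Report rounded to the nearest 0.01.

OR_MH = Σ(aᵢdᵢ/nᵢ) / Σ(bᵢcᵢ/nᵢ), where nᵢ is the stratum total.
Stratum 1 (Low): n = 263; a·d/n = 67·120/263 = 30.5703; b·c/n = 16·60/263 = 3.6502
Stratum 2 (Middle): n = 524; a·d/n = 97·226/524 = 41.8359; b·c/n = 44·157/524 = 13.1832
Stratum 3 (High): n = 414; a·d/n = 236·40/414 = 22.8019; b·c/n = 112·26/414 = 7.0338
OR_MH = (30.5703 + 41.8359 + 22.8019) / (3.6502 + 13.1832 + 7.0338) = 95.2082 / 23.8672 = 3.98908

3.99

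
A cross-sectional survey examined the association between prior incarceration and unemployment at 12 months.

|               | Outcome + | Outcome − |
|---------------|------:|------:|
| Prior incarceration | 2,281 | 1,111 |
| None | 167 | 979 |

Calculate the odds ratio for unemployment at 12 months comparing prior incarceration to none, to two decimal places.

12.04

Cells: a = 2281, b = 1111, c = 167, d = 979.
OR = (a·d)/(b·c) = (2281 × 979) / (1111 × 167) = 2233099 / 185537 = 12.03587
The odds of unemployment at 12 months are about 12.04 times as high in the prior incarceration group.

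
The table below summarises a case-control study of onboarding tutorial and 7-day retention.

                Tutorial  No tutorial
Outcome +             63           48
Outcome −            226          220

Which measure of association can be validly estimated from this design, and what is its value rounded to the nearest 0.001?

Reading the table with exposure as columns: a = 63 (Tutorial, case), b = 226 (Tutorial, non-case), c = 48 (No tutorial, case), d = 220.
This is a case-control study: participants were sampled on outcome status, so risks in the source population cannot be estimated directly — relative risk is not valid here. The odds ratio is the appropriate measure.
OR = (a·d)/(b·c) = (63 × 220) / (226 × 48) = 13860 / 10848 = 1.27765

1.278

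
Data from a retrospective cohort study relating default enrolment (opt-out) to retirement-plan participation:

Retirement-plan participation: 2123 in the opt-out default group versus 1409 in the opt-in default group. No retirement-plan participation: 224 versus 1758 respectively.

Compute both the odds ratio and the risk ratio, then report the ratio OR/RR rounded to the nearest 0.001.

From the description: a = 2123, b = 224, c = 1409, d = 1758.
OR = (2123·1758)/(224·1409) = 3732234/315616 = 11.82524
Risk in exposed = 2123/2347 = 0.90456; risk in unexposed = 1409/3167 = 0.44490; RR = 2.03317
OR/RR = 11.82524 / 2.03317 = 5.81615
The outcome is not rare, so the OR lies further from 1 than the RR.

5.816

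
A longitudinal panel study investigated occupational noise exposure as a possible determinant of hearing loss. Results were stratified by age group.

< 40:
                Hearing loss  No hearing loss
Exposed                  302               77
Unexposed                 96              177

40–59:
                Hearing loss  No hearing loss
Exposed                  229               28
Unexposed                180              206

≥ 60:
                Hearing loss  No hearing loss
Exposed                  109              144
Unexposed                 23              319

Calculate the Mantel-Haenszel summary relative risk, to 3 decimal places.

RR_MH = Σ(aᵢ·n₀ᵢ/nᵢ) / Σ(cᵢ·n₁ᵢ/nᵢ), with n₁ᵢ = aᵢ+bᵢ (exposed), n₀ᵢ = cᵢ+dᵢ (unexposed), nᵢ = n₁ᵢ+n₀ᵢ.
Stratum 1 (< 40): n₁ = 379, n₀ = 273, n = 652; a·n₀/n = 302·273/652 = 126.4509; c·n₁/n = 96·379/652 = 55.8037
Stratum 2 (40–59): n₁ = 257, n₀ = 386, n = 643; a·n₀/n = 229·386/643 = 137.4712; c·n₁/n = 180·257/643 = 71.9440
Stratum 3 (≥ 60): n₁ = 253, n₀ = 342, n = 595; a·n₀/n = 109·342/595 = 62.6521; c·n₁/n = 23·253/595 = 9.7798
RR_MH = (126.4509 + 137.4712 + 62.6521) / (55.8037 + 71.9440 + 9.7798) = 326.5742 / 137.5275 = 2.37461

2.375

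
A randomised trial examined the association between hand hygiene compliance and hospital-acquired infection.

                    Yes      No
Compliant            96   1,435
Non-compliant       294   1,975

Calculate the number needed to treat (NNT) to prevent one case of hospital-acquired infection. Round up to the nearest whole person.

15

Risk in treated group = 96/1531 = 0.06270; risk in control = 294/2269 = 0.12957.
Absolute risk reduction = 0.12957 − 0.06270 = 0.06687
NNT = 1 / ARR = 1 / 0.06687 = 14.955 → round up → 15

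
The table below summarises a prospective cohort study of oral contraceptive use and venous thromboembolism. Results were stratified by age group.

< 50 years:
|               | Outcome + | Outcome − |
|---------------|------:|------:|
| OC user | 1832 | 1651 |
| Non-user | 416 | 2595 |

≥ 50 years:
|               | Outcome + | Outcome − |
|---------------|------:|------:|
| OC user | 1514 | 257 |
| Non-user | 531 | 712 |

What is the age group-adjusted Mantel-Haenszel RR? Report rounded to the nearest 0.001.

2.754

RR_MH = Σ(aᵢ·n₀ᵢ/nᵢ) / Σ(cᵢ·n₁ᵢ/nᵢ), with n₁ᵢ = aᵢ+bᵢ (exposed), n₀ᵢ = cᵢ+dᵢ (unexposed), nᵢ = n₁ᵢ+n₀ᵢ.
Stratum 1 (< 50 years): n₁ = 3483, n₀ = 3011, n = 6494; a·n₀/n = 1832·3011/6494 = 849.4229; c·n₁/n = 416·3483/6494 = 223.1180
Stratum 2 (≥ 50 years): n₁ = 1771, n₀ = 1243, n = 3014; a·n₀/n = 1514·1243/3014 = 624.3869; c·n₁/n = 531·1771/3014 = 312.0109
RR_MH = (849.4229 + 624.3869) / (223.1180 + 312.0109) = 1473.8097 / 535.1289 = 2.75412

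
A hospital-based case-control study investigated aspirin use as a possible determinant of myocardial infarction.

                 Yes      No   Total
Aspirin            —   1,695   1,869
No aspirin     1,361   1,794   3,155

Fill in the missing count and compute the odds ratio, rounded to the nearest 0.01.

The missing cell is in the exposed row: 1869 − 1695 = 174.
So a = 174, b = 1695, c = 1361, d = 1794.
OR = (a·d)/(b·c) = (174 × 1794) / (1695 × 1361) = 312156 / 2306895 = 0.13531

0.14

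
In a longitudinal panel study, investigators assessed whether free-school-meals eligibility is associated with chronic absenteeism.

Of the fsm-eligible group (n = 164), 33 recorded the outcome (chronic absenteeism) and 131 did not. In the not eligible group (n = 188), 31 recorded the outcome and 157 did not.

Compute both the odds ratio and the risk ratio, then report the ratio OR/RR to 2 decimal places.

1.05

From the description: a = 33, b = 131, c = 31, d = 157.
OR = (33·157)/(131·31) = 5181/4061 = 1.27579
Risk in exposed = 33/164 = 0.20122; risk in unexposed = 31/188 = 0.16489; RR = 1.22030
OR/RR = 1.27579 / 1.22030 = 1.04548
The outcome is not rare, so the OR lies further from 1 than the RR.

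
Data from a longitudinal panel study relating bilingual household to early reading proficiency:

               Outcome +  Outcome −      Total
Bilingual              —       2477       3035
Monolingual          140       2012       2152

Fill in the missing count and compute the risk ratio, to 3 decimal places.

The missing cell is in the exposed row: 3035 − 2477 = 558.
So a = 558, b = 2477, c = 140, d = 2012.
RR = [a/(a+b)] / [c/(c+d)] = (558/3035) / (140/2152) = 0.18386/0.06506 = 2.82611

2.826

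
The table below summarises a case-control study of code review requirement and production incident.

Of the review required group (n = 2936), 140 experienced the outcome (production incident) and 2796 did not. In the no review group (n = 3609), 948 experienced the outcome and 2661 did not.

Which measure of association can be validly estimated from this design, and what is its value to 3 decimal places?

From the description: a = 140, b = 2796, c = 948, d = 2661.
This is a case-control study: participants were sampled on outcome status, so risks in the source population cannot be estimated directly — relative risk is not valid here. The odds ratio is the appropriate measure.
OR = (a·d)/(b·c) = (140 × 2661) / (2796 × 948) = 372540 / 2650608 = 0.14055

0.141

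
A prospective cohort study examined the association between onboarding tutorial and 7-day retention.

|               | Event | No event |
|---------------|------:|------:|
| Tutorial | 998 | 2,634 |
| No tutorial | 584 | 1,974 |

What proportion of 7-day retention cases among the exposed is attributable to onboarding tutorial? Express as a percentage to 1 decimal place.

16.9

Cells: a = 998, b = 2634, c = 584, d = 1974.
Risk in exposed = 998/3632 = 0.27478; risk in unexposed = 584/2558 = 0.22830.
RR = 0.27478/0.22830 = 1.20357
AR% = (RR − 1)/RR × 100 = (1.20357 − 1)/1.20357 × 100 = 16.9140%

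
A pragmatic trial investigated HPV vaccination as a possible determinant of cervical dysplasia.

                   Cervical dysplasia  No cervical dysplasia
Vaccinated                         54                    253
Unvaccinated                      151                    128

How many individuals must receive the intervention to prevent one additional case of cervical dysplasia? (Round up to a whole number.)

Risk in treated group = 54/307 = 0.17590; risk in control = 151/279 = 0.54122.
Absolute risk reduction = 0.54122 − 0.17590 = 0.36532
NNT = 1 / ARR = 1 / 0.36532 = 2.737 → round up → 3

3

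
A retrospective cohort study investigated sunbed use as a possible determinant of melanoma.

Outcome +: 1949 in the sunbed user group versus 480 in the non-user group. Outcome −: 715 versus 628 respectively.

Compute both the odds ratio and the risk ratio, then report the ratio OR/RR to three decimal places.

From the description: a = 1949, b = 715, c = 480, d = 628.
OR = (1949·628)/(715·480) = 1223972/343200 = 3.56635
Risk in exposed = 1949/2664 = 0.73161; risk in unexposed = 480/1108 = 0.43321; RR = 1.68879
OR/RR = 3.56635 / 1.68879 = 2.11178
The outcome is not rare, so the OR lies further from 1 than the RR.

2.112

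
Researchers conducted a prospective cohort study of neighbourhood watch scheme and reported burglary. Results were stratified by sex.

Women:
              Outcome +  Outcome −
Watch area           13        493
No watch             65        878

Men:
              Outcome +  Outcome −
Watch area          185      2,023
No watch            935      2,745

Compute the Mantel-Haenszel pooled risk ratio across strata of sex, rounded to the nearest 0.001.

0.332

RR_MH = Σ(aᵢ·n₀ᵢ/nᵢ) / Σ(cᵢ·n₁ᵢ/nᵢ), with n₁ᵢ = aᵢ+bᵢ (exposed), n₀ᵢ = cᵢ+dᵢ (unexposed), nᵢ = n₁ᵢ+n₀ᵢ.
Stratum 1 (Women): n₁ = 506, n₀ = 943, n = 1449; a·n₀/n = 13·943/1449 = 8.4603; c·n₁/n = 65·506/1449 = 22.6984
Stratum 2 (Men): n₁ = 2208, n₀ = 3680, n = 5888; a·n₀/n = 185·3680/5888 = 115.6250; c·n₁/n = 935·2208/5888 = 350.6250
RR_MH = (8.4603 + 115.6250) / (22.6984 + 350.6250) = 124.0853 / 373.3234 = 0.33238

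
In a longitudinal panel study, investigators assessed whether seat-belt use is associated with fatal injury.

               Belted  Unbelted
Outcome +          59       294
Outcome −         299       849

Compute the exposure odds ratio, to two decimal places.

Reading the table with exposure as columns: a = 59 (Belted, case), b = 299 (Belted, non-case), c = 294 (Unbelted, case), d = 849.
OR = (a·d)/(b·c) = (59 × 849) / (299 × 294) = 50091 / 87906 = 0.56982
Exposure is associated with lower odds of fatal injury (OR = 0.57 < 1).

0.57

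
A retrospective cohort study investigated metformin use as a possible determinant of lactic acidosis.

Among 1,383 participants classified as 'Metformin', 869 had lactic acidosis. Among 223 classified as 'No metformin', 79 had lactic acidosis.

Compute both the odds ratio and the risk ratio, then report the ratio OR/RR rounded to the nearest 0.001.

1.737

From the description: a = 869, b = 514, c = 79, d = 144.
OR = (869·144)/(514·79) = 125136/40606 = 3.08171
Risk in exposed = 869/1383 = 0.62834; risk in unexposed = 79/223 = 0.35426; RR = 1.77368
OR/RR = 3.08171 / 1.77368 = 1.73747
The outcome is not rare, so the OR lies further from 1 than the RR.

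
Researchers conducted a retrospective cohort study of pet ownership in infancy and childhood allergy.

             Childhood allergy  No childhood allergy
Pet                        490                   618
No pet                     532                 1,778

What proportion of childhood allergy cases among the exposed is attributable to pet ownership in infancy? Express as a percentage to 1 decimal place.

47.9

Cells: a = 490, b = 618, c = 532, d = 1778.
Risk in exposed = 490/1108 = 0.44224; risk in unexposed = 532/2310 = 0.23030.
RR = 0.44224/0.23030 = 1.92025
AR% = (RR − 1)/RR × 100 = (1.92025 − 1)/1.92025 × 100 = 47.9233%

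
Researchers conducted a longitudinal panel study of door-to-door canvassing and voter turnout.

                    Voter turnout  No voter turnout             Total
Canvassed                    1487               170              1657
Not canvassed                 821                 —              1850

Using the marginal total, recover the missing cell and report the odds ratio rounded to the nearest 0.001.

The missing cell is in the unexposed row: 1850 − 821 = 1029.
So a = 1487, b = 170, c = 821, d = 1029.
OR = (a·d)/(b·c) = (1487 × 1029) / (170 × 821) = 1530123 / 139570 = 10.96312

10.963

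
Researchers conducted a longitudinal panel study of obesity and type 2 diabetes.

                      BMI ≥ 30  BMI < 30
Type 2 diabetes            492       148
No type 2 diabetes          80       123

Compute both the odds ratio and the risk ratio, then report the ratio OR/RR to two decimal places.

3.25

Reading the table with exposure as columns: a = 492 (BMI ≥ 30, case), b = 80 (BMI ≥ 30, non-case), c = 148 (BMI < 30, case), d = 123.
OR = (492·123)/(80·148) = 60516/11840 = 5.11115
Risk in exposed = 492/572 = 0.86014; risk in unexposed = 148/271 = 0.54613; RR = 1.57499
OR/RR = 5.11115 / 1.57499 = 3.24520
The outcome is not rare, so the OR lies further from 1 than the RR.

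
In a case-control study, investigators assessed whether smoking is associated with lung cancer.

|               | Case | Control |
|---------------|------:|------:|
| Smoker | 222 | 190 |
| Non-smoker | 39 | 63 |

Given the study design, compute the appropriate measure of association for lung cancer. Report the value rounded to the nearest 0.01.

1.89

Cells: a = 222, b = 190, c = 39, d = 63.
This is a case-control study: participants were sampled on outcome status, so risks in the source population cannot be estimated directly — relative risk is not valid here. The odds ratio is the appropriate measure.
OR = (a·d)/(b·c) = (222 × 63) / (190 × 39) = 13986 / 7410 = 1.88745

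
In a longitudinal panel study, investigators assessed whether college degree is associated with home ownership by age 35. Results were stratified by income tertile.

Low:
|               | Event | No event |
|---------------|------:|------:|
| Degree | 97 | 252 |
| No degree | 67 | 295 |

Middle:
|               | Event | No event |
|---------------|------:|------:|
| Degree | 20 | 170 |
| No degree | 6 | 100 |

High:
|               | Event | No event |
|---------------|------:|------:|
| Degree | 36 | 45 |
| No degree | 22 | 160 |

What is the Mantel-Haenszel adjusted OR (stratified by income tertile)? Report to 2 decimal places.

2.23

OR_MH = Σ(aᵢdᵢ/nᵢ) / Σ(bᵢcᵢ/nᵢ), where nᵢ is the stratum total.
Stratum 1 (Low): n = 711; a·d/n = 97·295/711 = 40.2461; b·c/n = 252·67/711 = 23.7468
Stratum 2 (Middle): n = 296; a·d/n = 20·100/296 = 6.7568; b·c/n = 170·6/296 = 3.4459
Stratum 3 (High): n = 263; a·d/n = 36·160/263 = 21.9011; b·c/n = 45·22/263 = 3.7643
OR_MH = (40.2461 + 6.7568 + 21.9011) / (23.7468 + 3.4459 + 3.7643) = 68.9040 / 30.9570 = 2.22580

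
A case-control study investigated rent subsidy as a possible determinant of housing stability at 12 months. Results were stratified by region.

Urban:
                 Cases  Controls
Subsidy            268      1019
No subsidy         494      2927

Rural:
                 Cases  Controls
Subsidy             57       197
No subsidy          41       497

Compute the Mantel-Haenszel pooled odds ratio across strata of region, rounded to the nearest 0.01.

OR_MH = Σ(aᵢdᵢ/nᵢ) / Σ(bᵢcᵢ/nᵢ), where nᵢ is the stratum total.
Stratum 1 (Urban): n = 4708; a·d/n = 268·2927/4708 = 166.6177; b·c/n = 1019·494/4708 = 106.9214
Stratum 2 (Rural): n = 792; a·d/n = 57·497/792 = 35.7689; b·c/n = 197·41/792 = 10.1982
OR_MH = (166.6177 + 35.7689) / (106.9214 + 10.1982) = 202.3866 / 117.1196 = 1.72803

1.73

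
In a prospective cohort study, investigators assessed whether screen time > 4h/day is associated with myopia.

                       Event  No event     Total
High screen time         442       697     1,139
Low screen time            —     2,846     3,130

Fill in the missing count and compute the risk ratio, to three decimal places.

The missing cell is in the unexposed row: 3130 − 2846 = 284.
So a = 442, b = 697, c = 284, d = 2846.
RR = [a/(a+b)] / [c/(c+d)] = (442/1139) / (284/3130) = 0.38806/0.09073 = 4.27686

4.277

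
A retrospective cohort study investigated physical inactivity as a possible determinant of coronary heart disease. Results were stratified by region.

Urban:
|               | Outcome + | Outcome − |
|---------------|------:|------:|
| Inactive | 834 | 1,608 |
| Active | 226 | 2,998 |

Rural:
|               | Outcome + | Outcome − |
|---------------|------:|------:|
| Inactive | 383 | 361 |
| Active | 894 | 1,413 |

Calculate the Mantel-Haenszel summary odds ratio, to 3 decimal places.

OR_MH = Σ(aᵢdᵢ/nᵢ) / Σ(bᵢcᵢ/nᵢ), where nᵢ is the stratum total.
Stratum 1 (Urban): n = 5666; a·d/n = 834·2998/5666 = 441.2870; b·c/n = 1608·226/5666 = 64.1384
Stratum 2 (Rural): n = 3051; a·d/n = 383·1413/3051 = 177.3776; b·c/n = 361·894/3051 = 105.7797
OR_MH = (441.2870 + 177.3776) / (64.1384 + 105.7797) = 618.6646 / 169.9181 = 3.64096

3.641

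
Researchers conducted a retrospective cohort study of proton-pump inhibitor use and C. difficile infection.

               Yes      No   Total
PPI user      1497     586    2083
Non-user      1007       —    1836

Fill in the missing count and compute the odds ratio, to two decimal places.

2.10

The missing cell is in the unexposed row: 1836 − 1007 = 829.
So a = 1497, b = 586, c = 1007, d = 829.
OR = (a·d)/(b·c) = (1497 × 829) / (586 × 1007) = 1241013 / 590102 = 2.10305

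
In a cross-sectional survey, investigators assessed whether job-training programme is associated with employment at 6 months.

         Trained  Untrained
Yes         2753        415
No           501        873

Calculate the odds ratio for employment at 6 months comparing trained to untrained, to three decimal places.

11.559

Reading the table with exposure as columns: a = 2753 (Trained, case), b = 501 (Trained, non-case), c = 415 (Untrained, case), d = 873.
OR = (a·d)/(b·c) = (2753 × 873) / (501 × 415) = 2403369 / 207915 = 11.55938
The odds of employment at 6 months are about 11.56 times as high in the trained group.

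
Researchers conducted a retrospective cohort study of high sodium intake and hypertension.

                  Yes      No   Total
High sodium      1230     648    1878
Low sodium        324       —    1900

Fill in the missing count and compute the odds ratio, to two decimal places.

The missing cell is in the unexposed row: 1900 − 324 = 1576.
So a = 1230, b = 648, c = 324, d = 1576.
OR = (a·d)/(b·c) = (1230 × 1576) / (648 × 324) = 1938480 / 209952 = 9.23297

9.23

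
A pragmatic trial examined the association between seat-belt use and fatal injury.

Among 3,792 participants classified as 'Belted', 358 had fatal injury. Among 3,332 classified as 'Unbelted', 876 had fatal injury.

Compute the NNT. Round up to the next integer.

Risk in treated group = 358/3792 = 0.09441; risk in control = 876/3332 = 0.26291.
Absolute risk reduction = 0.26291 − 0.09441 = 0.16850
NNT = 1 / ARR = 1 / 0.16850 = 5.935 → round up → 6

6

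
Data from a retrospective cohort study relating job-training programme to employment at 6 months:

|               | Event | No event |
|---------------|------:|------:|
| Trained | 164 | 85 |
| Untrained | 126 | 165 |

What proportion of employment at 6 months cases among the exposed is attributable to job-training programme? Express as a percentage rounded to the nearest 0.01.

34.26

Cells: a = 164, b = 85, c = 126, d = 165.
Risk in exposed = 164/249 = 0.65863; risk in unexposed = 126/291 = 0.43299.
RR = 0.65863/0.43299 = 1.52113
AR% = (RR − 1)/RR × 100 = (1.52113 − 1)/1.52113 × 100 = 34.2595%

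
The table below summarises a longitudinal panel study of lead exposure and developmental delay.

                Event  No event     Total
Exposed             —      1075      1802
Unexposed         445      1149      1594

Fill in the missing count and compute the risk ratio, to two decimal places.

1.45

The missing cell is in the exposed row: 1802 − 1075 = 727.
So a = 727, b = 1075, c = 445, d = 1149.
RR = [a/(a+b)] / [c/(c+d)] = (727/1802) / (445/1594) = 0.40344/0.27917 = 1.44513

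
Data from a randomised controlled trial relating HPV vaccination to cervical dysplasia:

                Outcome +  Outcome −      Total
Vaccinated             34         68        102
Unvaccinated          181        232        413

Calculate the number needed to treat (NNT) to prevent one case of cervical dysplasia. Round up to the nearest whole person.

Risk in treated group = 34/102 = 0.33333; risk in control = 181/413 = 0.43826.
Absolute risk reduction = 0.43826 − 0.33333 = 0.10492
NNT = 1 / ARR = 1 / 0.10492 = 9.531 → round up → 10

10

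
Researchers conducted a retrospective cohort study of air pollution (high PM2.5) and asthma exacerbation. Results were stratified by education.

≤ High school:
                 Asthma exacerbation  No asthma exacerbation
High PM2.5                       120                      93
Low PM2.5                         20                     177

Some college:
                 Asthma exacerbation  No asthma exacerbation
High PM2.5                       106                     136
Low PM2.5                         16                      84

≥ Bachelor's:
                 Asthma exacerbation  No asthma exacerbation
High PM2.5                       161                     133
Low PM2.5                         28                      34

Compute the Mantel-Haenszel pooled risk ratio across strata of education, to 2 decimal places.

RR_MH = Σ(aᵢ·n₀ᵢ/nᵢ) / Σ(cᵢ·n₁ᵢ/nᵢ), with n₁ᵢ = aᵢ+bᵢ (exposed), n₀ᵢ = cᵢ+dᵢ (unexposed), nᵢ = n₁ᵢ+n₀ᵢ.
Stratum 1 (≤ High school): n₁ = 213, n₀ = 197, n = 410; a·n₀/n = 120·197/410 = 57.6585; c·n₁/n = 20·213/410 = 10.3902
Stratum 2 (Some college): n₁ = 242, n₀ = 100, n = 342; a·n₀/n = 106·100/342 = 30.9942; c·n₁/n = 16·242/342 = 11.3216
Stratum 3 (≥ Bachelor's): n₁ = 294, n₀ = 62, n = 356; a·n₀/n = 161·62/356 = 28.0393; c·n₁/n = 28·294/356 = 23.1236
RR_MH = (57.6585 + 30.9942 + 28.0393) / (10.3902 + 11.3216 + 23.1236) = 116.6920 / 44.8355 = 2.60267

2.60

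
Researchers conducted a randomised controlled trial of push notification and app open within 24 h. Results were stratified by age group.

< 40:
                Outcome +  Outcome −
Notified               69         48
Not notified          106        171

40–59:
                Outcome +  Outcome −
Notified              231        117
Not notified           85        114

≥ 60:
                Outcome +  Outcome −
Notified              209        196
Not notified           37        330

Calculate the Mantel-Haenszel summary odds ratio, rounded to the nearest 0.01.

4.14

OR_MH = Σ(aᵢdᵢ/nᵢ) / Σ(bᵢcᵢ/nᵢ), where nᵢ is the stratum total.
Stratum 1 (< 40): n = 394; a·d/n = 69·171/394 = 29.9467; b·c/n = 48·106/394 = 12.9137
Stratum 2 (40–59): n = 547; a·d/n = 231·114/547 = 48.1426; b·c/n = 117·85/547 = 18.1810
Stratum 3 (≥ 60): n = 772; a·d/n = 209·330/772 = 89.3394; b·c/n = 196·37/772 = 9.3938
OR_MH = (29.9467 + 48.1426 + 89.3394) / (12.9137 + 18.1810 + 9.3938) = 167.4287 / 40.4885 = 4.13522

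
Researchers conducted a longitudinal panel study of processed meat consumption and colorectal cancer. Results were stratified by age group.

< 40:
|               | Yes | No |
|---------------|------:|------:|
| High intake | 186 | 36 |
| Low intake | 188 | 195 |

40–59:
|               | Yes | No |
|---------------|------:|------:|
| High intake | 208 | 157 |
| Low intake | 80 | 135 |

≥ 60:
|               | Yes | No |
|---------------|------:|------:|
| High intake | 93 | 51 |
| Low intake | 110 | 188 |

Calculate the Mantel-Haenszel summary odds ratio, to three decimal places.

3.249

OR_MH = Σ(aᵢdᵢ/nᵢ) / Σ(bᵢcᵢ/nᵢ), where nᵢ is the stratum total.
Stratum 1 (< 40): n = 605; a·d/n = 186·195/605 = 59.9504; b·c/n = 36·188/605 = 11.1868
Stratum 2 (40–59): n = 580; a·d/n = 208·135/580 = 48.4138; b·c/n = 157·80/580 = 21.6552
Stratum 3 (≥ 60): n = 442; a·d/n = 93·188/442 = 39.5566; b·c/n = 51·110/442 = 12.6923
OR_MH = (59.9504 + 48.4138 + 39.5566) / (11.1868 + 21.6552 + 12.6923) = 147.9208 / 45.5343 = 3.24856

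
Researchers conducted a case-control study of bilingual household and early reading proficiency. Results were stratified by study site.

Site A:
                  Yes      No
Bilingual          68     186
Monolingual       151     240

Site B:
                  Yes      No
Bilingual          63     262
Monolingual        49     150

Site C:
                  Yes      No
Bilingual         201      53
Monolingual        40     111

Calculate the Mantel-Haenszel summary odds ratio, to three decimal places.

OR_MH = Σ(aᵢdᵢ/nᵢ) / Σ(bᵢcᵢ/nᵢ), where nᵢ is the stratum total.
Stratum 1 (Site A): n = 645; a·d/n = 68·240/645 = 25.3023; b·c/n = 186·151/645 = 43.5442
Stratum 2 (Site B): n = 524; a·d/n = 63·150/524 = 18.0344; b·c/n = 262·49/524 = 24.5000
Stratum 3 (Site C): n = 405; a·d/n = 201·111/405 = 55.0889; b·c/n = 53·40/405 = 5.2346
OR_MH = (25.3023 + 18.0344 + 55.0889) / (43.5442 + 24.5000 + 5.2346) = 98.4256 / 73.2788 = 1.34317

1.343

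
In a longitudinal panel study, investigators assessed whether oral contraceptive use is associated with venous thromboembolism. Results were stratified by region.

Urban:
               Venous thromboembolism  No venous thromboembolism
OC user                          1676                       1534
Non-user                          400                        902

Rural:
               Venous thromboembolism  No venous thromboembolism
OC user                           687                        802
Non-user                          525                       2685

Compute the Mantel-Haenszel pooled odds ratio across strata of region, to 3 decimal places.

3.225

OR_MH = Σ(aᵢdᵢ/nᵢ) / Σ(bᵢcᵢ/nᵢ), where nᵢ is the stratum total.
Stratum 1 (Urban): n = 4512; a·d/n = 1676·902/4512 = 335.0514; b·c/n = 1534·400/4512 = 135.9929
Stratum 2 (Rural): n = 4699; a·d/n = 687·2685/4699 = 392.5505; b·c/n = 802·525/4699 = 89.6042
OR_MH = (335.0514 + 392.5505) / (135.9929 + 89.6042) = 727.6020 / 225.5971 = 3.22523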